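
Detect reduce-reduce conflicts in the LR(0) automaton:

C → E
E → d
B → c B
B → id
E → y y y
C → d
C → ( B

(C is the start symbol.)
Augment with C' → C and build the canonical LR(0) collection (I0 = CLOSURE({[C' → . C]}), then GOTO on every symbol after a dot until no new states appear). It has 12 states:
  I0: { [C → . ( B], [C → . E], [C → . d], [C' → . C], [E → . d], [E → . y y y] }  — shift
  I1: { [B → . c B], [B → . id], [C → ( . B] }  — shift
  I2: { [C' → C .] }  — accept
  I3: { [C → E .] }  — reduce
  I4: { [C → d .], [E → d .] }  — 2 reduces
  I5: { [E → y . y y] }  — shift
  I6: { [E → y y . y] }  — shift
  I7: { [E → y y y .] }  — reduce
  I8: { [C → ( B .] }  — reduce
  I9: { [B → . c B], [B → . id], [B → c . B] }  — shift
  I10: { [B → id .] }  — reduce
  I11: { [B → c B .] }  — reduce

I4 contains complete items [C → d .], [E → d .] — reduce-reduce conflict.

Answer: Yes — I4: [C → d .] vs [E → d .]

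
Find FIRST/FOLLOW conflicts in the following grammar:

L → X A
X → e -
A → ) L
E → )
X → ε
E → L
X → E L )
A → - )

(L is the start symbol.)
Nullable non-terminals: X.
FIRST sets used below: FIRST(E) = { ')', '-', 'e' }

X: nullable alternative(s) X → ε; FOLLOW(X) = { ')', '-' }
  X → e -: FIRST \ {ε} = { 'e' } — disjoint from FOLLOW(X)
  X → ε: FIRST \ {ε} = { } — this is the only nullable alternative, skip
  X → E L ): FIRST \ {ε} = { ')', '-', 'e' } — overlaps FOLLOW(X) on { ')', '-' }: CONFLICT

A, E, L have no nullable alternative, so no FIRST/FOLLOW check is needed there.

So the grammar has 1 FIRST/FOLLOW conflict (marked CONFLICT above).

Answer: Yes. X → E L ')' with FOLLOW(X) on { ')', '-' }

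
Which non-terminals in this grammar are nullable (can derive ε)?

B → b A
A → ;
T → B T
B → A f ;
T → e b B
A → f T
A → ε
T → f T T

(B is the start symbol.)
{ 'A' }

ε-productions: A → ε
So A is immediately nullable.
No further non-terminal can be added: every production for the remaining non-terminals contains a terminal or a non-nullable non-terminal.
Nullable = { 'A' }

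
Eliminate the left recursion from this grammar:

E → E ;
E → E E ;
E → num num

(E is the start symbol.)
E is directly left-recursive. The standard transformation for
  A → A α₁ | ... | A α_m | β₁ | ... | β_n
is
  A  → β₁ A' | ... | β_n A'
  A' → α₁ A' | ... | α_m A' | ε

E → num num becomes E → num num E'
E → E ; becomes E' → ; E'
E → E E ; becomes E' → E ; E'
Add E' → ε

Resulting grammar:
E → num num E'
E' → ; E'
E' → E ; E'
E' → ε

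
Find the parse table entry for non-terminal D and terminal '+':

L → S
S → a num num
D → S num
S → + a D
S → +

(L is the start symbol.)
D → S num

To find M[D, '+'], we find productions for D where '+' is in the predict set (PREDICT(N → α) = (FIRST(α) \ {ε}) ∪ (FOLLOW(N) if α ⇒* ε)).

Relevant sets:
  FIRST(S) = { '+', 'a' }

D → S num: PREDICT = { '+', 'a' }
  '+' is in predict set, so this production goes in M[D, '+']

M[D, '+'] = D → S num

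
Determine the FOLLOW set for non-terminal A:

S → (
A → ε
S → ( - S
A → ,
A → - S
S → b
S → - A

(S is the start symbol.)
{ $ }

To compute FOLLOW(A), find every occurrence of A on a right-hand side N → α A β: add FIRST(β) \ {ε}, and if β is empty or nullable also add FOLLOW(N). Iterate to a fixed point.

In S → - A: A is at the end, add FOLLOW(S)

The FOLLOW sets referred to above (computed the same way, to a fixed point):
  FOLLOW(S) = { $ }

Taking the union: FOLLOW(A) = { $ }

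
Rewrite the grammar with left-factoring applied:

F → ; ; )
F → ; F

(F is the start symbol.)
F → ; F'
F' → ; )
F' → F

Left-factoring transforms A → αβ₁ | αβ₂ into A → αA' and A' → β₁ | β₂
(α is the longest common prefix among the alternatives). Repeat until
no nonterminal has two alternatives with a common prefix.

Round 1: F has alternatives sharing prefix ';'. Introduce F': F → ; F'
  Add: F' → ; )
  Add: F' → F

No remaining common prefixes — done.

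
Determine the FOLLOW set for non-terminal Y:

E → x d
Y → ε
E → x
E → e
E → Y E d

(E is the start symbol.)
{ 'e', 'x' }

To compute FOLLOW(Y), find every occurrence of Y on a right-hand side N → α Y β: add FIRST(β) \ {ε}, and if β is empty or nullable also add FOLLOW(N). Iterate to a fixed point.

In E → Y E d: Y is followed by E d, add FIRST(E d) \ {ε} = { 'e', 'x' }

Taking the union: FOLLOW(Y) = { 'e', 'x' }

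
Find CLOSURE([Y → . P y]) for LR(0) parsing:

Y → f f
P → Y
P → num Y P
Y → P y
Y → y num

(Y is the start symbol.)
{ [P → . Y], [P → . num Y P], [Y → . P y], [Y → . f f], [Y → . y num] }

To compute CLOSURE, for each item [A → α.Bβ] where B is a non-terminal, add [B → .γ] for all productions B → γ; repeat for the newly added items until nothing changes.

Start with: [Y → . P y]
  [Y → . P y] has the dot before P: add [P → . Y], [P → . num Y P]
  [P → . Y] has the dot before Y: add [Y → . f f], [Y → . y num]
No further items can be added.

CLOSURE = { [P → . Y], [P → . num Y P], [Y → . P y], [Y → . f f], [Y → . y num] }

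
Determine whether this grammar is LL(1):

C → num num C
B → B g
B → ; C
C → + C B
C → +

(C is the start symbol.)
No. Predict set conflict for C: { '+' }

A grammar is LL(1) if for each non-terminal N with multiple productions, the predict sets of those productions are pairwise disjoint, where PREDICT(N → α) = (FIRST(α) \ {ε}) ∪ (FOLLOW(N) if α ⇒* ε).

Relevant sets:
  FIRST(B) = { ';' }

For C:
  PREDICT(C → num num C) = { 'num' }
  PREDICT(C → '+' C B) = { '+' }
  PREDICT(C → '+') = { '+' }
For B:
  PREDICT(B → B g) = { ';' }
  PREDICT(B → ';' C) = { ';' }

Conflict found: Predict set conflict for C: { '+' }
The grammar is NOT LL(1).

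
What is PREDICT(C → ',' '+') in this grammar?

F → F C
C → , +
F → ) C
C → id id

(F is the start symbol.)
PREDICT(C → ',' '+') = (FIRST(RHS) \ {ε}) ∪ (FOLLOW(C) if ε ∈ FIRST(RHS), i.e. RHS ⇒* ε)
FIRST(',' '+') = { ',' }
ε ∉ FIRST(',' '+'), so FOLLOW(C) is not added.
PREDICT(C → ',' '+') = { ',' }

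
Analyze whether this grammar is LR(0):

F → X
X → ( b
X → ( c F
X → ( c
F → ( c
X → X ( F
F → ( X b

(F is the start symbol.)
A grammar is LR(0) if no state in the canonical LR(0) collection has:
  - both a shift item (dot before a terminal) and a complete item (shift-reduce conflict), or
  - two or more complete items (reduce-reduce conflict; the accept item [F' → F .] counts as a complete item here).

Augment with F' → F and build the canonical LR(0) collection (I0 = CLOSURE({[F' → . F]}), then GOTO on every symbol after a dot until no new states appear). It has 13 states:
  I0: { [F → . ( X b], [F → . ( c], [F → . X], [F' → . F], [X → . ( b], [X → . ( c F], [X → . ( c], [X → . X ( F] }  — shift
  I1: { [F → ( . X b], [F → ( . c], [X → ( . b], [X → ( . c F], [X → ( . c], [X → . ( b], [X → . ( c F], [X → . ( c], [X → . X ( F] }  — shift
  I2: { [F' → F .] }  — accept
  I3: { [F → X .], [X → X . ( F] }  — shift, reduce
  I4: { [F → . ( X b], [F → . ( c], [F → . X], [X → . ( b], [X → . ( c F], [X → . ( c], [X → . X ( F], [X → X ( . F] }  — shift
  I5: { [X → X ( F .] }  — reduce
  I6: { [X → ( . b], [X → ( . c F], [X → ( . c] }  — shift
  I7: { [F → ( X . b], [X → X . ( F] }  — shift
  I8: { [X → ( b .] }  — reduce
  I9: { [F → ( c .], [F → . ( X b], [F → . ( c], [F → . X], [X → ( c . F], [X → ( c .], [X → . ( b], [X → . ( c F], [X → . ( c], [X → . X ( F] }  — shift, 2 reduces
  I10: { [X → ( c F .] }  — reduce
  I11: { [F → ( X b .] }  — reduce
  I12: { [F → . ( X b], [F → . ( c], [F → . X], [X → ( c . F], [X → ( c .], [X → . ( b], [X → . ( c F], [X → . ( c], [X → . X ( F] }  — shift, reduce

Conflict in state I3:
  Shift-reduce conflict between [F → X .] and [X → X . ( F]
So the grammar is NOT LR(0).

Answer: No. Shift-reduce conflict between [F → X .] and [X → X . ( F]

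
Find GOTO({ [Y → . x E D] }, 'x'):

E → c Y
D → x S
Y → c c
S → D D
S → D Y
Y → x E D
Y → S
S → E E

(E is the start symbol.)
GOTO(I, 'x') = CLOSURE({ [A → αX.β] : [A → α.Xβ] ∈ I, X = 'x' })

Items with dot before 'x', with the dot advanced:
  [Y → . x E D] → [Y → x . E D]
Closure of the advanced items:
  [Y → x . E D] has the dot before E: add [E → . c Y]

GOTO = { [E → . c Y], [Y → x . E D] }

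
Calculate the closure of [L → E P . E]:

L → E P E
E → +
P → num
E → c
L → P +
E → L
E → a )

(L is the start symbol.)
{ [E → . +], [E → . L], [E → . a )], [E → . c], [L → . E P E], [L → . P +], [L → E P . E], [P → . num] }

Start with: [L → E P . E]
  [L → E P . E] has the dot before E: add [E → . +], [E → . c], [E → . L], [E → . a )]
  [E → . L] has the dot before L: add [L → . E P E], [L → . P +]
  [L → . P +] has the dot before P: add [P → . num]
No further items can be added.

CLOSURE = { [E → . +], [E → . L], [E → . a )], [E → . c], [L → . E P E], [L → . P +], [L → E P . E], [P → . num] }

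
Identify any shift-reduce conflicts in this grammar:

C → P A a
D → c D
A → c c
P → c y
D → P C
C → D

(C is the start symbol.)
Yes — I11: [A → c c .] vs [D → . c D]

A shift-reduce conflict occurs when an LR(0) state has both:
  - a complete (reduce) item [A → α .] (dot at the end), and
  - a shift item [B → β . c γ] (dot before a terminal).

Augment with C' → C and build the canonical LR(0) collection (I0 = CLOSURE({[C' → . C]}), then GOTO on every symbol after a dot until no new states appear). It has 13 states:
  I0: { [C → . D], [C → . P A a], [C' → . C], [D → . P C], [D → . c D], [P → . c y] }  — shift
  I1: { [C' → C .] }  — accept
  I2: { [C → D .] }  — reduce
  I3: { [A → . c c], [C → . D], [C → . P A a], [C → P . A a], [D → . P C], [D → . c D], [D → P . C], [P → . c y] }  — shift
  I4: { [D → . P C], [D → . c D], [D → c . D], [P → . c y], [P → c . y] }  — shift
  I5: { [D → c D .] }  — reduce
  I6: { [C → . D], [C → . P A a], [D → . P C], [D → . c D], [D → P . C], [P → . c y] }  — shift
  I7: { [P → c y .] }  — reduce
  I8: { [D → P C .] }  — reduce
  I9: { [C → P A . a] }  — shift
  I10: { [A → c . c], [D → . P C], [D → . c D], [D → c . D], [P → . c y], [P → c . y] }  — shift
  I11: { [A → c c .], [D → . P C], [D → . c D], [D → c . D], [P → . c y], [P → c . y] }  — shift, reduce
  I12: { [C → P A a .] }  — reduce

I11 contains reduce item [A → c c .] and shift items [D → . c D], [P → . c y], [P → c . y] — shift-reduce conflict.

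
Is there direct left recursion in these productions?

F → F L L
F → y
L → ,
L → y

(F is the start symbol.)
F → F L L: LEFT RECURSIVE (starts with F)
F → y: starts with y
L → ,: starts with ','
L → y: starts with y

The grammar has direct left recursion on: F.

Answer: Yes, F is left-recursive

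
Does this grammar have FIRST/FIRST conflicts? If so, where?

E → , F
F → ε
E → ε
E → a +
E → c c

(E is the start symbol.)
No FIRST/FIRST conflicts.

Productions for E:
  E → , F: FIRST = { ',' }
  E → ε: FIRST = { ε }
  E → a +: FIRST = { 'a' }
  E → c c: FIRST = { 'c' }
F has only one production, so no FIRST/FIRST conflict is possible there.

All alternatives of each non-terminal have pairwise disjoint FIRST sets.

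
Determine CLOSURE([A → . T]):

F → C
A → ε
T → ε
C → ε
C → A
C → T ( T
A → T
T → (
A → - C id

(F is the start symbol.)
To compute CLOSURE, for each item [A → α.Bβ] where B is a non-terminal, add [B → .γ] for all productions B → γ; repeat for the newly added items until nothing changes.

Start with: [A → . T]
  [A → . T] has the dot before T: add [T → .], [T → . (]
No further items can be added.

CLOSURE = { [A → . T], [T → . (], [T → .] }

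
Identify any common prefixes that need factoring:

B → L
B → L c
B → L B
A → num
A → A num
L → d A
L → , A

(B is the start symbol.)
Left-factoring is needed when two productions for the same non-terminal
share a common prefix on the right-hand side.

Productions for B:
  B → L
  B → L c
  B → L B
Productions for A:
  A → num
  A → A num
Productions for L:
  L → d A
  L → , A

Found common prefix 'L' in productions for B

Answer: Yes, B has productions with common prefix 'L'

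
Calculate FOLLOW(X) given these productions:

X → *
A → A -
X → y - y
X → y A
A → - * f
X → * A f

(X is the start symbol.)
{ $ }

To compute FOLLOW(X), find every occurrence of X on a right-hand side N → α X β: add FIRST(β) \ {ε}, and if β is empty or nullable also add FOLLOW(N). Iterate to a fixed point.

X is the start symbol, so $ ∈ FOLLOW(X).
X does not occur on any right-hand side.

Taking the union: FOLLOW(X) = { $ }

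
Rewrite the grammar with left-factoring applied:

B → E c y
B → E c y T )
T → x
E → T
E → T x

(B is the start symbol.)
B → E c y B'
B' → ε
B' → T )
T → x
E → T E'
E' → ε
E' → x

Left-factoring transforms A → αβ₁ | αβ₂ into A → αA' and A' → β₁ | β₂
(α is the longest common prefix among the alternatives). Repeat until
no nonterminal has two alternatives with a common prefix.

Round 1: B has alternatives sharing prefix 'E c y'. Introduce B': B → E c y B'
  Add: B' → ε
  Add: B' → T )

Round 2: E has alternatives sharing prefix 'T'. Introduce E': E → T E'
  Add: E' → ε
  Add: E' → x

No remaining common prefixes — done.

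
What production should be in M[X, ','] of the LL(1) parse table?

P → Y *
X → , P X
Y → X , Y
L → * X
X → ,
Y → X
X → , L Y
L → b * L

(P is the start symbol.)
To find M[X, ','], we find productions for X where ',' is in the predict set (PREDICT(N → α) = (FIRST(α) \ {ε}) ∪ (FOLLOW(N) if α ⇒* ε)).

X → , P X: PREDICT = { ',' }
  ',' is in predict set, so this production goes in M[X, ',']
X → ,: PREDICT = { ',' }
  ',' is in predict set, so this production goes in M[X, ',']
X → , L Y: PREDICT = { ',' }
  ',' is in predict set, so this production goes in M[X, ',']

M[X, ','] = X → , P X, X → ,, X → , L Y  (a multiply-defined cell — the grammar is not LL(1))

Answer: X → , P X, X → ,, X → , L Y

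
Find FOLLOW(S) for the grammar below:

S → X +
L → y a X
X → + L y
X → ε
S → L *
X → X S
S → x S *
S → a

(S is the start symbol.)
S is the start symbol, so $ ∈ FOLLOW(S).
In X → X S: S is at the end, add FOLLOW(X)
In S → x S *: S is followed by '*', add FIRST('*') \ {ε} = { '*' }

The FOLLOW sets referred to above (computed the same way, to a fixed point):
  FOLLOW(X) = { '*', '+', 'a', 'x', 'y' }

Taking the union: FOLLOW(S) = { $, '*', '+', 'a', 'x', 'y' }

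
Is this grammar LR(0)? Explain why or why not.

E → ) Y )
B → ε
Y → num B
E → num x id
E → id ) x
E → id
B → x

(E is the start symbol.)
No. Shift-reduce conflict between [E → id .] and [E → id . ) x]

Augment with E' → E and build the canonical LR(0) collection (I0 = CLOSURE({[E' → . E]}), then GOTO on every symbol after a dot until no new states appear). It has 14 states:
  I0: { [E → . ) Y )], [E → . id ) x], [E → . id], [E → . num x id], [E' → . E] }  — shift
  I1: { [E → ) . Y )], [Y → . num B] }  — shift
  I2: { [E' → E .] }  — accept
  I3: { [E → id . ) x], [E → id .] }  — shift, reduce
  I4: { [E → num . x id] }  — shift
  I5: { [E → num x . id] }  — shift
  I6: { [E → num x id .] }  — reduce
  I7: { [E → id ) . x] }  — shift
  I8: { [E → id ) x .] }  — reduce
  I9: { [E → ) Y . )] }  — shift
  I10: { [B → . x], [B → .], [Y → num . B] }  — shift, reduce
  I11: { [Y → num B .] }  — reduce
  I12: { [B → x .] }  — reduce
  I13: { [E → ) Y ) .] }  — reduce

Conflict in state I3:
  Shift-reduce conflict between [E → id .] and [E → id . ) x]
So the grammar is NOT LR(0).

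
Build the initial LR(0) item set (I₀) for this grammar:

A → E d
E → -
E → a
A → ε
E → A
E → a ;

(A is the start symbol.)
First, augment the grammar with A' → A
I₀ = CLOSURE({ [A' → . A] }):
  [A' → . A] has the dot before A: add [A → . E d], [A → .]
  [A → . E d] has the dot before E: add [E → . -], [E → . a], [E → . A], [E → . a ;]
No further items can be added.

I₀ = { [A → . E d], [A → .], [A' → . A], [E → . -], [E → . A], [E → . a ;], [E → . a] }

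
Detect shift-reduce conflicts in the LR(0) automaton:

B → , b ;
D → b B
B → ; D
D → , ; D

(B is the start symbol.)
A shift-reduce conflict occurs when an LR(0) state has both:
  - a complete (reduce) item [A → α .] (dot at the end), and
  - a shift item [B → β . c γ] (dot before a terminal).

Augment with B' → B and build the canonical LR(0) collection (I0 = CLOSURE({[B' → . B]}), then GOTO on every symbol after a dot until no new states appear). It has 12 states:
  I0: { [B → . , b ;], [B → . ; D], [B' → . B] }  — shift
  I1: { [B → , . b ;] }  — shift
  I2: { [B → ; . D], [D → . , ; D], [D → . b B] }  — shift
  I3: { [B' → B .] }  — accept
  I4: { [D → , . ; D] }  — shift
  I5: { [B → ; D .] }  — reduce
  I6: { [B → . , b ;], [B → . ; D], [D → b . B] }  — shift
  I7: { [D → b B .] }  — reduce
  I8: { [D → , ; . D], [D → . , ; D], [D → . b B] }  — shift
  I9: { [D → , ; D .] }  — reduce
  I10: { [B → , b . ;] }  — shift
  I11: { [B → , b ; .] }  — reduce

No state contains both a complete item and a shift item.

Answer: No shift-reduce conflicts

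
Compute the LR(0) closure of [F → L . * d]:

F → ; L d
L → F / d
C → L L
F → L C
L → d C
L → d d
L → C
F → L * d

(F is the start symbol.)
Start with: [F → L . * d]
The dot precedes the terminal '*', so nothing is added.

CLOSURE = { [F → L . * d] }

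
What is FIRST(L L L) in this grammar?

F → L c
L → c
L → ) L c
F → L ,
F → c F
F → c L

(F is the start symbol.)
{ ')', 'c' }

FIRST sets of the non-terminals involved (from the grammar, by fixed-point iteration):
  FIRST(L) = { ')', 'c' }

To compute FIRST(L L L), process the symbols left to right:
Symbol L is a non-terminal. Add FIRST(L) \ {ε} = { ')', 'c' }
L is not nullable (ε ∉ FIRST(L)), so stop here.
FIRST(L L L) = { ')', 'c' }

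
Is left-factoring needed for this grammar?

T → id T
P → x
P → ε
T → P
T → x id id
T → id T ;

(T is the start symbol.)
Yes, T has productions with common prefix 'id T'

Left-factoring is needed when two productions for the same non-terminal
share a common prefix on the right-hand side.

Productions for T:
  T → id T
  T → P
  T → x id id
  T → id T ;
Productions for P:
  P → x
  P → ε

Found common prefix 'id T' in productions for T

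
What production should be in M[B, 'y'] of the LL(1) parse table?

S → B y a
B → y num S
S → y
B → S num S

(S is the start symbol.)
B → y num S, B → S num S

To find M[B, 'y'], we find productions for B where 'y' is in the predict set (PREDICT(N → α) = (FIRST(α) \ {ε}) ∪ (FOLLOW(N) if α ⇒* ε)).

Relevant sets:
  FIRST(S) = { 'y' }

B → y num S: PREDICT = { 'y' }
  'y' is in predict set, so this production goes in M[B, 'y']
B → S num S: PREDICT = { 'y' }
  'y' is in predict set, so this production goes in M[B, 'y']

M[B, 'y'] = B → y num S, B → S num S  (a multiply-defined cell — the grammar is not LL(1))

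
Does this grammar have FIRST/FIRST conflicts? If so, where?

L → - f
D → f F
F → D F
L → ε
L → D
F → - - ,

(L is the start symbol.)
FIRST sets of the non-terminals at (or reachable through a nullable prefix from) the front of some alternative:
  FIRST(D) = { 'f' }

Productions for L:
  L → - f: FIRST = { '-' }
  L → ε: FIRST = { ε }
  L → D: FIRST = { 'f' }
Productions for F:
  F → D F: FIRST = { 'f' }
  F → - - ,: FIRST = { '-' }
D has only one production, so no FIRST/FIRST conflict is possible there.

All alternatives of each non-terminal have pairwise disjoint FIRST sets.

Answer: No FIRST/FIRST conflicts.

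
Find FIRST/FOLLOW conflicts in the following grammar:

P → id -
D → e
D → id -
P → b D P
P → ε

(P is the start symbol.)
No FIRST/FOLLOW conflicts.

Nullable non-terminals: P.

P: nullable alternative(s) P → ε; FOLLOW(P) = { $ }
  P → id -: FIRST \ {ε} = { 'id' } — disjoint from FOLLOW(P)
  P → b D P: FIRST \ {ε} = { 'b' } — disjoint from FOLLOW(P)
  P → ε: FIRST \ {ε} = { } — this is the only nullable alternative, skip

D has no nullable alternative, so no FIRST/FOLLOW check is needed there.

No FIRST/FOLLOW conflicts found.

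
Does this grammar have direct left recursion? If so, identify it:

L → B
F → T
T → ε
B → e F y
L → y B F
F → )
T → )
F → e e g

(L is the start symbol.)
No direct left recursion

L → B: starts with B
F → T: starts with T
T → ε: starts with ε
B → e F y: starts with e
L → y B F: starts with y
F → ): starts with ')'
T → ): starts with ')'
F → e e g: starts with e

No direct left recursion found.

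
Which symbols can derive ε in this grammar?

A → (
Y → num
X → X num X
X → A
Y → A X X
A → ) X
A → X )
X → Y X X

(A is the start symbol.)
There are no ε-productions, so no non-terminal can derive ε.
No non-terminals are nullable.

Answer: None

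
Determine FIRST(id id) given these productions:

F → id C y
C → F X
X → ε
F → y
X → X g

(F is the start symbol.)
{ 'id' }

To compute FIRST(id id), process the symbols left to right:
Symbol id is a terminal. Add 'id' and stop.
FIRST(id id) = { 'id' }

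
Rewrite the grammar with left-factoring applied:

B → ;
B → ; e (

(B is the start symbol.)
Left-factoring transforms A → αβ₁ | αβ₂ into A → αA' and A' → β₁ | β₂
(α is the longest common prefix among the alternatives). Repeat until
no nonterminal has two alternatives with a common prefix.

Round 1: B has alternatives sharing prefix ';'. Introduce B': B → ; B'
  Add: B' → ε
  Add: B' → e (

No remaining common prefixes — done.

Resulting grammar:
B → ; B'
B' → ε
B' → e (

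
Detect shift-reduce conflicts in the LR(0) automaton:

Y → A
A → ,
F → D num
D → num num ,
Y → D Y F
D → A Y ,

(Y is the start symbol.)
Yes — I2: [Y → A .] vs [A → . ,]

A shift-reduce conflict occurs when an LR(0) state has both:
  - a complete (reduce) item [A → α .] (dot at the end), and
  - a shift item [B → β . c γ] (dot before a terminal).

Augment with Y' → Y and build the canonical LR(0) collection (I0 = CLOSURE({[Y' → . Y]}), then GOTO on every symbol after a dot until no new states appear). It has 15 states:
  I0: { [A → . ,], [D → . A Y ,], [D → . num num ,], [Y → . A], [Y → . D Y F], [Y' → . Y] }  — shift
  I1: { [A → , .] }  — reduce
  I2: { [A → . ,], [D → . A Y ,], [D → . num num ,], [D → A . Y ,], [Y → . A], [Y → . D Y F], [Y → A .] }  — shift, reduce
  I3: { [A → . ,], [D → . A Y ,], [D → . num num ,], [Y → . A], [Y → . D Y F], [Y → D . Y F] }  — shift
  I4: { [Y' → Y .] }  — accept
  I5: { [D → num . num ,] }  — shift
  I6: { [D → num num . ,] }  — shift
  I7: { [D → num num , .] }  — reduce
  I8: { [A → . ,], [D → . A Y ,], [D → . num num ,], [F → . D num], [Y → D Y . F] }  — shift
  I9: { [A → . ,], [D → . A Y ,], [D → . num num ,], [D → A . Y ,], [Y → . A], [Y → . D Y F] }  — shift
  I10: { [F → D . num] }  — shift
  I11: { [Y → D Y F .] }  — reduce
  I12: { [F → D num .] }  — reduce
  I13: { [D → A Y . ,] }  — shift
  I14: { [D → A Y , .] }  — reduce

I2 contains reduce item [Y → A .] and shift items [A → . ,], [D → . num num ,] — shift-reduce conflict.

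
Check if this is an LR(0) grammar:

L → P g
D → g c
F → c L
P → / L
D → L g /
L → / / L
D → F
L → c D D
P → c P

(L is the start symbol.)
Augment with L' → L and build the canonical LR(0) collection (I0 = CLOSURE({[L' → . L]}), then GOTO on every symbol after a dot until no new states appear). It has 20 states:
  I0: { [L → . / / L], [L → . P g], [L → . c D D], [L' → . L], [P → . / L], [P → . c P] }  — shift
  I1: { [L → . / / L], [L → . P g], [L → . c D D], [L → / . / L], [P → . / L], [P → . c P], [P → / . L] }  — shift
  I2: { [L' → L .] }  — accept
  I3: { [L → P . g] }  — shift
  I4: { [D → . F], [D → . L g /], [D → . g c], [F → . c L], [L → . / / L], [L → . P g], [L → . c D D], [L → c . D D], [P → . / L], [P → . c P], [P → c . P] }  — shift
  I5: { [D → . F], [D → . L g /], [D → . g c], [F → . c L], [L → . / / L], [L → . P g], [L → . c D D], [L → c D . D], [P → . / L], [P → . c P] }  — shift
  I6: { [D → F .] }  — reduce
  I7: { [D → L . g /] }  — shift
  I8: { [L → P . g], [P → c P .] }  — shift, reduce
  I9: { [D → . F], [D → . L g /], [D → . g c], [F → . c L], [F → c . L], [L → . / / L], [L → . P g], [L → . c D D], [L → c . D D], [P → . / L], [P → . c P], [P → c . P] }  — shift
  I10: { [D → g . c] }  — shift
  I11: { [D → g c .] }  — reduce
  I12: { [D → L . g /], [F → c L .] }  — shift, reduce
  I13: { [D → L g . /] }  — shift
  I14: { [D → L g / .] }  — reduce
  I15: { [L → P g .] }  — reduce
  I16: { [L → c D D .] }  — reduce
  I17: { [L → . / / L], [L → . P g], [L → . c D D], [L → / . / L], [L → / / . L], [P → . / L], [P → . c P], [P → / . L] }  — shift
  I18: { [P → / L .] }  — reduce
  I19: { [L → / / L .], [P → / L .] }  — 2 reduces

Conflict in state I8:
  Shift-reduce conflict between [P → c P .] and [L → P . g]
So the grammar is NOT LR(0).

Answer: No. Shift-reduce conflict between [P → c P .] and [L → P . g]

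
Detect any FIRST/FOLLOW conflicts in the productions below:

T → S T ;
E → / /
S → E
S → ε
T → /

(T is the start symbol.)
Nullable non-terminals: S.
FIRST sets used below: FIRST(E) = { '/' }

S: nullable alternative(s) S → ε; FOLLOW(S) = { '/' }
  S → E: FIRST \ {ε} = { '/' } — overlaps FOLLOW(S) on { '/' }: CONFLICT
  S → ε: FIRST \ {ε} = { } — this is the only nullable alternative, skip

E, T have no nullable alternative, so no FIRST/FOLLOW check is needed there.

So the grammar has 1 FIRST/FOLLOW conflict (marked CONFLICT above).

Answer: Yes. S → E with FOLLOW(S) on { '/' }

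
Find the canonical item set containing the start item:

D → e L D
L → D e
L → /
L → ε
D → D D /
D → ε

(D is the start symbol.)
First, augment the grammar with D' → D
I₀ = CLOSURE({ [D' → . D] }):
  [D' → . D] has the dot before D: add [D → . e L D], [D → . D D /], [D → .]
No further items can be added.

I₀ = { [D → . D D /], [D → . e L D], [D → .], [D' → . D] }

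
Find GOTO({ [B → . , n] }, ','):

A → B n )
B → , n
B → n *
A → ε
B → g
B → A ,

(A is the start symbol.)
GOTO(I, ',') = CLOSURE({ [A → αX.β] : [A → α.Xβ] ∈ I, X = ',' })

Items with dot before ',', with the dot advanced:
  [B → . , n] → [B → , . n]
Closure adds nothing (no advanced item has the dot before a non-terminal).

GOTO = { [B → , . n] }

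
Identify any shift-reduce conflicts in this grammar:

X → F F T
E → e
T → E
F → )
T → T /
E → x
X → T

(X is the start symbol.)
Augment with X' → X and build the canonical LR(0) collection (I0 = CLOSURE({[X' → . X]}), then GOTO on every symbol after a dot until no new states appear). It has 11 states:
  I0: { [E → . e], [E → . x], [F → . )], [T → . E], [T → . T /], [X → . F F T], [X → . T], [X' → . X] }  — shift
  I1: { [F → ) .] }  — reduce
  I2: { [T → E .] }  — reduce
  I3: { [F → . )], [X → F . F T] }  — shift
  I4: { [T → T . /], [X → T .] }  — shift, reduce
  I5: { [X' → X .] }  — accept
  I6: { [E → e .] }  — reduce
  I7: { [E → x .] }  — reduce
  I8: { [T → T / .] }  — reduce
  I9: { [E → . e], [E → . x], [T → . E], [T → . T /], [X → F F . T] }  — shift
  I10: { [T → T . /], [X → F F T .] }  — shift, reduce

I4 contains reduce item [X → T .] and shift item [T → T . /] — shift-reduce conflict.
I10 contains reduce item [X → F F T .] and shift item [T → T . /] — shift-reduce conflict.

Answer: Yes — I4: [X → T .] vs [T → T . /]; I10: [X → F F T .] vs [T → T . /]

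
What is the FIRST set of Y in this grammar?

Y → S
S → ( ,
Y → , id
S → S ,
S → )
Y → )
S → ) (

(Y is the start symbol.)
To compute FIRST(Y), examine every production with Y on the left-hand side, reading each right-hand side left to right until a non-nullable symbol is reached.

FIRST sets of the other non-terminals involved (by the same procedure, iterated to a fixed point):
  FIRST(S) = { '(', ')' }

From Y → S:
  - S is a non-terminal: add FIRST(S) \ {ε} = { '(', ')' }
    S is not nullable, so stop
From Y → , id:
  - ',' is a terminal: add ',' and stop
From Y → ):
  - ')' is a terminal: add ')' and stop

Collecting: FIRST(Y) = { '(', ')', ',' }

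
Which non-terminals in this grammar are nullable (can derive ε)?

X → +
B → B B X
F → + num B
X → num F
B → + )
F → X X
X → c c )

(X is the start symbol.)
A non-terminal is nullable if it can derive ε (the empty string): either it has an ε-production, or it has a production whose right-hand side consists entirely of nullable non-terminals.

There are no ε-productions, so no non-terminal can derive ε.
No non-terminals are nullable.

Answer: None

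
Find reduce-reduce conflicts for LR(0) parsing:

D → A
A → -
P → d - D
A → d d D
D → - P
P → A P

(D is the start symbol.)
No reduce-reduce conflicts

A reduce-reduce conflict occurs when an LR(0) state has two complete items [A → α .] and [B → β .] — both call for a reduction, and with no lookahead the parser cannot choose between them.

Augment with D' → D and build the canonical LR(0) collection (I0 = CLOSURE({[D' → . D]}), then GOTO on every symbol after a dot until no new states appear). It has 14 states:
  I0: { [A → . -], [A → . d d D], [D → . - P], [D → . A], [D' → . D] }  — shift
  I1: { [A → - .], [A → . -], [A → . d d D], [D → - . P], [P → . A P], [P → . d - D] }  — shift, reduce
  I2: { [D → A .] }  — reduce
  I3: { [D' → D .] }  — accept
  I4: { [A → d . d D] }  — shift
  I5: { [A → . -], [A → . d d D], [A → d d . D], [D → . - P], [D → . A] }  — shift
  I6: { [A → d d D .] }  — reduce
  I7: { [A → - .] }  — reduce
  I8: { [A → . -], [A → . d d D], [P → . A P], [P → . d - D], [P → A . P] }  — shift
  I9: { [D → - P .] }  — reduce
  I10: { [A → d . d D], [P → d . - D] }  — shift
  I11: { [A → . -], [A → . d d D], [D → . - P], [D → . A], [P → d - . D] }  — shift
  I12: { [P → d - D .] }  — reduce
  I13: { [P → A P .] }  — reduce

No state contains more than one complete item.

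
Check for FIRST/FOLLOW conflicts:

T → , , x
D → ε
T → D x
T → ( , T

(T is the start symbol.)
No FIRST/FOLLOW conflicts.

Nullable non-terminals: D.
D has a nullable alternative but only one production, so nothing to check.

T has no nullable alternative, so no FIRST/FOLLOW check is needed there.

No FIRST/FOLLOW conflicts found.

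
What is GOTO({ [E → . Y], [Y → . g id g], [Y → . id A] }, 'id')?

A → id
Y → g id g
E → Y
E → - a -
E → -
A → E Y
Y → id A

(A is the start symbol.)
{ [A → . E Y], [A → . id], [E → . - a -], [E → . -], [E → . Y], [Y → . g id g], [Y → . id A], [Y → id . A] }

GOTO(I, 'id') = CLOSURE({ [A → αX.β] : [A → α.Xβ] ∈ I, X = 'id' })

Items with dot before 'id', with the dot advanced:
  [Y → . id A] → [Y → id . A]
Closure of the advanced items:
  [Y → id . A] has the dot before A: add [A → . id], [A → . E Y]
  [A → . E Y] has the dot before E: add [E → . Y], [E → . - a -], [E → . -]
  [E → . Y] has the dot before Y: add [Y → . g id g], [Y → . id A]

GOTO = { [A → . E Y], [A → . id], [E → . - a -], [E → . -], [E → . Y], [Y → . g id g], [Y → . id A], [Y → id . A] }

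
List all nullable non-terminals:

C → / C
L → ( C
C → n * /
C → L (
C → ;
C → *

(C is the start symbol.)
A non-terminal is nullable if it can derive ε (the empty string): either it has an ε-production, or it has a production whose right-hand side consists entirely of nullable non-terminals.

There are no ε-productions, so no non-terminal can derive ε.
No non-terminals are nullable.

Answer: None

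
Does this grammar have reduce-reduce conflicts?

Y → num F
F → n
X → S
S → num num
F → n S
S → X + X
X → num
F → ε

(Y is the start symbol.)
Yes — I5: [F → n S .] vs [X → S .]

Augment with Y' → Y and build the canonical LR(0) collection (I0 = CLOSURE({[Y' → . Y]}), then GOTO on every symbol after a dot until no new states appear). It has 12 states:
  I0: { [Y → . num F], [Y' → . Y] }  — shift
  I1: { [Y' → Y .] }  — accept
  I2: { [F → . n S], [F → . n], [F → .], [Y → num . F] }  — shift, reduce
  I3: { [Y → num F .] }  — reduce
  I4: { [F → n . S], [F → n .], [S → . X + X], [S → . num num], [X → . S], [X → . num] }  — shift, reduce
  I5: { [F → n S .], [X → S .] }  — 2 reduces
  I6: { [S → X . + X] }  — shift
  I7: { [S → num . num], [X → num .] }  — shift, reduce
  I8: { [S → num num .] }  — reduce
  I9: { [S → . X + X], [S → . num num], [S → X + . X], [X → . S], [X → . num] }  — shift
  I10: { [X → S .] }  — reduce
  I11: { [S → X + X .], [S → X . + X] }  — shift, reduce

I5 contains complete items [F → n S .], [X → S .] — reduce-reduce conflict.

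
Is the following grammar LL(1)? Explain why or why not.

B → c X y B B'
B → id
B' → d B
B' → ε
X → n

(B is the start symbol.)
No. Predict set conflict for B': { 'd' }

A grammar is LL(1) if for each non-terminal N with multiple productions, the predict sets of those productions are pairwise disjoint, where PREDICT(N → α) = (FIRST(α) \ {ε}) ∪ (FOLLOW(N) if α ⇒* ε).

Relevant sets:
  FOLLOW(B') = { $, 'd' }

For B:
  PREDICT(B → c X y B B') = { 'c' }
  PREDICT(B → id) = { 'id' }
For B':
  PREDICT(B' → d B) = { 'd' }
  PREDICT(B' → ε) = { $, 'd' }
X has a single production, so nothing to check there.

Conflict found: Predict set conflict for B': { 'd' }
The grammar is NOT LL(1).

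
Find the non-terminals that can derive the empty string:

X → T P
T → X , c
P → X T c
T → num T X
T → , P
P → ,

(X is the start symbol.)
A non-terminal is nullable if it can derive ε (the empty string): either it has an ε-production, or it has a production whose right-hand side consists entirely of nullable non-terminals.

There are no ε-productions, so no non-terminal can derive ε.
No non-terminals are nullable.

Answer: None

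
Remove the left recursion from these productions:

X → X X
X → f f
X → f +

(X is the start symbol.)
X is directly left-recursive. The standard transformation for
  A → A α₁ | ... | A α_m | β₁ | ... | β_n
is
  A  → β₁ A' | ... | β_n A'
  A' → α₁ A' | ... | α_m A' | ε

X → f f becomes X → f f X'
X → f + becomes X → f + X'
X → X X becomes X' → X X'
Add X' → ε

Resulting grammar:
X → f f X'
X → f + X'
X' → X X'
X' → ε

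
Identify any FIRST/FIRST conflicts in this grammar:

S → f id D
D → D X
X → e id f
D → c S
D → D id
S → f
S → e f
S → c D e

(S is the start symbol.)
Yes. S → f id D / S → f on { 'f' }; D → D X / D → c S on { 'c' }; D → D X / D → D id on { 'c' }; D → c S / D → D id on { 'c' }

FIRST sets of the non-terminals at (or reachable through a nullable prefix from) the front of some alternative:
  FIRST(D) = { 'c' }

Productions for S:
  S → f id D: FIRST = { 'f' }
  S → f: FIRST = { 'f' }
  S → e f: FIRST = { 'e' }
  S → c D e: FIRST = { 'c' }
Productions for D:
  D → D X: FIRST = { 'c' }
  D → c S: FIRST = { 'c' }
  D → D id: FIRST = { 'c' }
X has only one production, so no FIRST/FIRST conflict is possible there.

Conflict for S: S → f id D and S → f
  Overlap: { 'f' }
Conflict for D: D → D X and D → c S
  Overlap: { 'c' }
Conflict for D: D → D X and D → D id
  Overlap: { 'c' }
Conflict for D: D → c S and D → D id
  Overlap: { 'c' }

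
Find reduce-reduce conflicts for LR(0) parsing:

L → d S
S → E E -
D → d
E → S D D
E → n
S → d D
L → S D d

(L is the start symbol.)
A reduce-reduce conflict occurs when an LR(0) state has two complete items [A → α .] and [B → β .] — both call for a reduction, and with no lookahead the parser cannot choose between them.

Augment with L' → L and build the canonical LR(0) collection (I0 = CLOSURE({[L' → . L]}), then GOTO on every symbol after a dot until no new states appear). It has 18 states:
  I0: { [E → . S D D], [E → . n], [L → . S D d], [L → . d S], [L' → . L], [S → . E E -], [S → . d D] }  — shift
  I1: { [E → . S D D], [E → . n], [S → . E E -], [S → . d D], [S → E . E -] }  — shift
  I2: { [L' → L .] }  — accept
  I3: { [D → . d], [E → S . D D], [L → S . D d] }  — shift
  I4: { [D → . d], [E → . S D D], [E → . n], [L → d . S], [S → . E E -], [S → . d D], [S → d . D] }  — shift
  I5: { [E → n .] }  — reduce
  I6: { [S → d D .] }  — reduce
  I7: { [D → . d], [E → S . D D], [L → d S .] }  — shift, reduce
  I8: { [D → . d], [D → d .], [S → d . D] }  — shift, reduce
  I9: { [D → d .] }  — reduce
  I10: { [D → . d], [E → S D . D] }  — shift
  I11: { [E → S D D .] }  — reduce
  I12: { [D → . d], [E → S D . D], [L → S D . d] }  — shift
  I13: { [D → d .], [L → S D d .] }  — 2 reduces
  I14: { [E → . S D D], [E → . n], [S → . E E -], [S → . d D], [S → E . E -], [S → E E . -] }  — shift
  I15: { [D → . d], [E → S . D D] }  — shift
  I16: { [D → . d], [S → d . D] }  — shift
  I17: { [S → E E - .] }  — reduce

I13 contains complete items [D → d .], [L → S D d .] — reduce-reduce conflict.

Answer: Yes — I13: [D → d .] vs [L → S D d .]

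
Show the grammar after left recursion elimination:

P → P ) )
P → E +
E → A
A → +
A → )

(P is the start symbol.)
P → E + P'
P' → ) ) P'
P' → ε
E → A
A → +
A → )

P is directly left-recursive. The standard transformation for
  A → A α₁ | ... | A α_m | β₁ | ... | β_n
is
  A  → β₁ A' | ... | β_n A'
  A' → α₁ A' | ... | α_m A' | ε

P → E + becomes P → E + P'
P → P ) ) becomes P' → ) ) P'
Add P' → ε

Productions for other non-terminals are unchanged:
  E → A
  A → +
  A → )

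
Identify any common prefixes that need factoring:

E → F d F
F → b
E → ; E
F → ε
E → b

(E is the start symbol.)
Left-factoring is needed when two productions for the same non-terminal
share a common prefix on the right-hand side.

Productions for E:
  E → F d F
  E → ; E
  E → b
Productions for F:
  F → b
  F → ε

No common prefixes found.

Answer: No, left-factoring is not needed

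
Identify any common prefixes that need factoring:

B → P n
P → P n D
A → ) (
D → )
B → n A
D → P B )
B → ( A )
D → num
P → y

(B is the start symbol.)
No, left-factoring is not needed

Left-factoring is needed when two productions for the same non-terminal
share a common prefix on the right-hand side.

Productions for B:
  B → P n
  B → n A
  B → ( A )
Productions for P:
  P → P n D
  P → y
Productions for D:
  D → )
  D → P B )
  D → num

No common prefixes found.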